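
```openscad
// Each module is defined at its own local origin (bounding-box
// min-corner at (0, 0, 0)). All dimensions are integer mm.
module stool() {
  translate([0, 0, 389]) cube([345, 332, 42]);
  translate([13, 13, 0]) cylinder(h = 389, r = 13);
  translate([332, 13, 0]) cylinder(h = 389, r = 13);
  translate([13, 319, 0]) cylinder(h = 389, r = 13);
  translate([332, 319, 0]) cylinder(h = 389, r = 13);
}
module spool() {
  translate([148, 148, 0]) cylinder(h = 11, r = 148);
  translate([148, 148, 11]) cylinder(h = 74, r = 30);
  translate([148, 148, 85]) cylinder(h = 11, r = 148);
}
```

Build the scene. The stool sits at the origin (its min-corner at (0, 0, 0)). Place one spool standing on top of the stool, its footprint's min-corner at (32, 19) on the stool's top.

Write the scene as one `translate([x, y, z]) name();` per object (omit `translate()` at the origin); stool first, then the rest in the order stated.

stool();
translate([32, 19, 431]) spool();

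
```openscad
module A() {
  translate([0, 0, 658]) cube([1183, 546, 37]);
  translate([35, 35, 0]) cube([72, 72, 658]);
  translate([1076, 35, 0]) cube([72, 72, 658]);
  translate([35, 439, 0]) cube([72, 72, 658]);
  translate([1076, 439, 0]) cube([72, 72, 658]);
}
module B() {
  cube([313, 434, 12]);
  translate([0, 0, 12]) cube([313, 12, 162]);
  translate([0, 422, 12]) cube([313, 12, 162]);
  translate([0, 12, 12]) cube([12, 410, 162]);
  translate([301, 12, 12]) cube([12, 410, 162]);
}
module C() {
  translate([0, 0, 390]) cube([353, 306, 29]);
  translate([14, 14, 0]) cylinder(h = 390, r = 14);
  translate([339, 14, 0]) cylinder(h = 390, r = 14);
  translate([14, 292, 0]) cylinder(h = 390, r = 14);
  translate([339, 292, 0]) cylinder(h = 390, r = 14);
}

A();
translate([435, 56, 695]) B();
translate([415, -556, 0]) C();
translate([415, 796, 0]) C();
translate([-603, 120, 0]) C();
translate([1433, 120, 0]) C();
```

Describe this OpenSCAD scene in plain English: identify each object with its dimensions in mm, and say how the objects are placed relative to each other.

A is a table: top 1183 mm (x) × 546 mm (y), 37 mm thick, upper face at z = 695 mm, on four 72×72 mm square legs, each inset 35 mm from the nearest pair of top edges, running from z = 0 to the bottom of the top.

B is an open storage box with external size 313×434×174 mm and wall thickness 12 mm (the base is also 12 mm thick). The base covers the whole footprint; the four walls stand on the base, with the y-facing walls full-width and the x-facing walls fitting between their inner faces.

C is a four-legged stool. The seat is 353×306 mm, 29 mm thick, top at z = 419 mm. It stands on four round legs, each 28 mm in diameter, from z = 0 to the seat underside, each leg's axis is inset half a diameter from the nearest pair of seat edges (so the leg's bounding box is flush with the corner).

The open box is on top of the table, centred. Four stools sit around the table at the −y, +y, −x, +x sides.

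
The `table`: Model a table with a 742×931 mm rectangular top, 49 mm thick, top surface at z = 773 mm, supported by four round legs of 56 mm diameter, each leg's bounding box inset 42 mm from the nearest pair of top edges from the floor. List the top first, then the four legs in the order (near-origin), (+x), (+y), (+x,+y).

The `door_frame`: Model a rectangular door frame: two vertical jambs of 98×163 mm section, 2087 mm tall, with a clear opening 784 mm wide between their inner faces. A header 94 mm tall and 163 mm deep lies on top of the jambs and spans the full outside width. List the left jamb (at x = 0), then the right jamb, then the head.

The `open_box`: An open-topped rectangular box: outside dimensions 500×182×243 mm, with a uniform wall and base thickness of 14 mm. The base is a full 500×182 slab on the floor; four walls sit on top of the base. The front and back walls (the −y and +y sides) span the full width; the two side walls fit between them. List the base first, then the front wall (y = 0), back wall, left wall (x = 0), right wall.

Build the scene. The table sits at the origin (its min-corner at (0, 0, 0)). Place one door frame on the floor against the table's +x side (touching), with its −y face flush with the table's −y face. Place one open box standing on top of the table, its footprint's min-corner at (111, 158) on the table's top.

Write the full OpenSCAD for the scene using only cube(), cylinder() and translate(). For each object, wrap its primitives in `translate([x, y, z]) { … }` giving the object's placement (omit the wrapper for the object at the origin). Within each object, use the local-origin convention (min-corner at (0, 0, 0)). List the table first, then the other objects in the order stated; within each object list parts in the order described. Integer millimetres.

translate([0, 0, 724]) cube([742, 931, 49]);
translate([70, 70, 0]) cylinder(h = 724, r = 28);
translate([672, 70, 0]) cylinder(h = 724, r = 28);
translate([70, 861, 0]) cylinder(h = 724, r = 28);
translate([672, 861, 0]) cylinder(h = 724, r = 28);
translate([742, 0, 0]) {
  cube([98, 163, 2087]);
  translate([882, 0, 0]) cube([98, 163, 2087]);
  translate([0, 0, 2087]) cube([980, 163, 94]);
}
translate([111, 158, 773]) {
  cube([500, 182, 14]);
  translate([0, 0, 14]) cube([500, 14, 229]);
  translate([0, 168, 14]) cube([500, 14, 229]);
  translate([0, 14, 14]) cube([14, 154, 229]);
  translate([486, 14, 14]) cube([14, 154, 229]);
}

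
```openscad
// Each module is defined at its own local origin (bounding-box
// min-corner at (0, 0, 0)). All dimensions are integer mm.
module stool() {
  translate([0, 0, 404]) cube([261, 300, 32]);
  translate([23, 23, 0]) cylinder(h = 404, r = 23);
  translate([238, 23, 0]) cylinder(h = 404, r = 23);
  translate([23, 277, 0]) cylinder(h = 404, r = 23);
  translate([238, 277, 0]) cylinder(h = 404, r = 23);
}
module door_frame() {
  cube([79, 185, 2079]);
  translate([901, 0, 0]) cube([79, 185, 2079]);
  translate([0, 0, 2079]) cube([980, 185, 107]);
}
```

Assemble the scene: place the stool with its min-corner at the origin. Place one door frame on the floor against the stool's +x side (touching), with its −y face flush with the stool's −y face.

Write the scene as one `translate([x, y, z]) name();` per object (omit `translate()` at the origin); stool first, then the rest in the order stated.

stool();
translate([261, 0, 0]) door_frame();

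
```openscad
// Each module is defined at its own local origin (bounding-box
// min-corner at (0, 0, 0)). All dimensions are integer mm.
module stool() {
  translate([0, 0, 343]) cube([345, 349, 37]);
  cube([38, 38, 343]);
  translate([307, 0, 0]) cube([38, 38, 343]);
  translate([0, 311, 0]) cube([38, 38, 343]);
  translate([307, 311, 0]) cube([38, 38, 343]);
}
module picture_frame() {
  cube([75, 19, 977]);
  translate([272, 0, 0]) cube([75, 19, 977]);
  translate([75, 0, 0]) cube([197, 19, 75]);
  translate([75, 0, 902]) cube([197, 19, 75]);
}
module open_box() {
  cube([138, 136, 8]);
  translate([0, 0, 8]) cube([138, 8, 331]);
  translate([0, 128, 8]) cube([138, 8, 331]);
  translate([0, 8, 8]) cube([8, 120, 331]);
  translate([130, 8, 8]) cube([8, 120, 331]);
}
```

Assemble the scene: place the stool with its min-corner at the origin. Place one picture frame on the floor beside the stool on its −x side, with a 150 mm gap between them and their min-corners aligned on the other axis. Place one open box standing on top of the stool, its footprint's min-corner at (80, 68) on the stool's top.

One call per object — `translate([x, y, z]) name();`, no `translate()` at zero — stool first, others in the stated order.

stool();
translate([-497, 0, 0]) picture_frame();
translate([80, 68, 380]) open_box();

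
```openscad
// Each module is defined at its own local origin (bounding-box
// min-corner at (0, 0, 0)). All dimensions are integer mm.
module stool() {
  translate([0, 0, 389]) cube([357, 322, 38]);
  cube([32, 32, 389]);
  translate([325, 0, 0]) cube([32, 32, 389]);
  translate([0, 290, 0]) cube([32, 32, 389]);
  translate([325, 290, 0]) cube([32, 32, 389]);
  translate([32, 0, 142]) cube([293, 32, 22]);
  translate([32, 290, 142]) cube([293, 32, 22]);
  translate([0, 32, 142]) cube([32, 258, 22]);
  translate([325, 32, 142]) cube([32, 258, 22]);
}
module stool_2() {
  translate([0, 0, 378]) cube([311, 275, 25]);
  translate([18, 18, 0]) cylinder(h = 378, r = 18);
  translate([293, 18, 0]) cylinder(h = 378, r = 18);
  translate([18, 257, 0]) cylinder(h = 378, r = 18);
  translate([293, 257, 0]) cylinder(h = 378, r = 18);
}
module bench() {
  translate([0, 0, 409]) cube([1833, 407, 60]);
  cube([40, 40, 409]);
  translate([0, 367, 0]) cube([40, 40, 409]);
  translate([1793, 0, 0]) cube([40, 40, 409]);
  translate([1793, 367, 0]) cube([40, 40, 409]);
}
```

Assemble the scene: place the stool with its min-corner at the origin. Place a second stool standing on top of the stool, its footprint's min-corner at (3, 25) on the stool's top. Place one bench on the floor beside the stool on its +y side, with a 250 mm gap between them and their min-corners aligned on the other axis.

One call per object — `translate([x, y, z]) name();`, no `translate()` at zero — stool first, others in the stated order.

stool();
translate([3, 25, 427]) stool_2();
translate([0, 572, 0]) bench();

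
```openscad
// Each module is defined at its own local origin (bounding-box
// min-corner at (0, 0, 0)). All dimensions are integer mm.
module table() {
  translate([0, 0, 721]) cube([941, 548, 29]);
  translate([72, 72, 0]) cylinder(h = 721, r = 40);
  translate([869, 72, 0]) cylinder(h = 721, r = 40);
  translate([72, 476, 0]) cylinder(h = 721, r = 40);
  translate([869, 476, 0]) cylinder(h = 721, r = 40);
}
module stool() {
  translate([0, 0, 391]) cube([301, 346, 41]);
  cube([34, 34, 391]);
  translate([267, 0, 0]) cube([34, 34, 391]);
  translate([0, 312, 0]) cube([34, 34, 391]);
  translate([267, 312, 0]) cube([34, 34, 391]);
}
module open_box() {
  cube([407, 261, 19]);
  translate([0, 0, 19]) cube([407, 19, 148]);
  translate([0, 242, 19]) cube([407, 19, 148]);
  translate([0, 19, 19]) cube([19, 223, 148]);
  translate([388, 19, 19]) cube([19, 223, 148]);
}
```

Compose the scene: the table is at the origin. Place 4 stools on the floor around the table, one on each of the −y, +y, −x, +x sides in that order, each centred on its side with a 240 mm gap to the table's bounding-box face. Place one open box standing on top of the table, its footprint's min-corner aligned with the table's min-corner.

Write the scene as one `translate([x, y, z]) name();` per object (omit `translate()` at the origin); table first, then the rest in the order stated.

table();
translate([320, -586, 0]) stool();
translate([320, 788, 0]) stool();
translate([-541, 101, 0]) stool();
translate([1181, 101, 0]) stool();
translate([0, 0, 750]) open_box();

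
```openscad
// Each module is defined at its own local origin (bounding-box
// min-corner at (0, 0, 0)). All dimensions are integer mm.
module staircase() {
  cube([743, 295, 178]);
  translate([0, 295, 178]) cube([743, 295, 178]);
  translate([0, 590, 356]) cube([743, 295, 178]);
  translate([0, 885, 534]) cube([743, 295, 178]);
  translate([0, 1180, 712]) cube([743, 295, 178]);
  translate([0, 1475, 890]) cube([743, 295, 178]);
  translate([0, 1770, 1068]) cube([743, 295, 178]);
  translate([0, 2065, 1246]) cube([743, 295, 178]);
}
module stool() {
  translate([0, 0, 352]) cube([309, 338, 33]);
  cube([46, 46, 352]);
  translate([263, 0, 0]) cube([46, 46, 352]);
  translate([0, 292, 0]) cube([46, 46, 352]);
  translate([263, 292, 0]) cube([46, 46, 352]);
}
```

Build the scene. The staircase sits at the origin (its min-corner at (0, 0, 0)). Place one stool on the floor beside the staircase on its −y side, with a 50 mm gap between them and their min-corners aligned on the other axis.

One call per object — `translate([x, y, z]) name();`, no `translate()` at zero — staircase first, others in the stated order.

staircase();
translate([0, -388, 0]) stool();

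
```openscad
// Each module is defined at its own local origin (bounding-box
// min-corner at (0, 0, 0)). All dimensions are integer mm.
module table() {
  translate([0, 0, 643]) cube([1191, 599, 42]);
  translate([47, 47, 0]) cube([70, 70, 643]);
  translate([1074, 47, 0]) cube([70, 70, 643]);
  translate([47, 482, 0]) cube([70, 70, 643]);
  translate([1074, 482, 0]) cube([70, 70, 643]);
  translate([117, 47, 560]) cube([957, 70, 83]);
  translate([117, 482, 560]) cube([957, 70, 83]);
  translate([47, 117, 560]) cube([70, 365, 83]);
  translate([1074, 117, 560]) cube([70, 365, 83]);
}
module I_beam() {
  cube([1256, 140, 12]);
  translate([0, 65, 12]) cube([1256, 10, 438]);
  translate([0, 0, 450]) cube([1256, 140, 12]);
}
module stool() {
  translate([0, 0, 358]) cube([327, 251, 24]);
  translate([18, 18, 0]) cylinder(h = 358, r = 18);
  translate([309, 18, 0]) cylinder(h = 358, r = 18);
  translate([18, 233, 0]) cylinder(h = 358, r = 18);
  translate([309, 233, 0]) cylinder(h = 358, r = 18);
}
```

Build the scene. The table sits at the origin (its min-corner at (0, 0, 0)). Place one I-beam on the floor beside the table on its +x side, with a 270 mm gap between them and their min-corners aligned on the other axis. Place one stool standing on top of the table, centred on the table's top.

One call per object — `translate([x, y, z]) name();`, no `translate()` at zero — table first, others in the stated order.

table();
translate([1461, 0, 0]) I_beam();
translate([432, 174, 685]) stool();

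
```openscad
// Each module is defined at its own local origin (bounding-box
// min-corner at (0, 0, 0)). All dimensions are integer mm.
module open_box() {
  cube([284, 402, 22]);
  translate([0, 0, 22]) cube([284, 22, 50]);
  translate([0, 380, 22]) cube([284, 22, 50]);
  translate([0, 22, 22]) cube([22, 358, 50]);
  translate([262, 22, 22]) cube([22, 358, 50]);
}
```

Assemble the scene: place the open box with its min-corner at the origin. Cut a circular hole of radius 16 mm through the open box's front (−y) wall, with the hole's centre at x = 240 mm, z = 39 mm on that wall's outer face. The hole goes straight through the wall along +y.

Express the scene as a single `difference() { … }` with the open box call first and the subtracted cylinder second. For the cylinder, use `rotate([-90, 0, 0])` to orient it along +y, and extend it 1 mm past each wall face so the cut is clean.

difference() {
  open_box();
  translate([240, -1, 39]) rotate([-90, 0, 0]) cylinder(h = 24, r = 16);
}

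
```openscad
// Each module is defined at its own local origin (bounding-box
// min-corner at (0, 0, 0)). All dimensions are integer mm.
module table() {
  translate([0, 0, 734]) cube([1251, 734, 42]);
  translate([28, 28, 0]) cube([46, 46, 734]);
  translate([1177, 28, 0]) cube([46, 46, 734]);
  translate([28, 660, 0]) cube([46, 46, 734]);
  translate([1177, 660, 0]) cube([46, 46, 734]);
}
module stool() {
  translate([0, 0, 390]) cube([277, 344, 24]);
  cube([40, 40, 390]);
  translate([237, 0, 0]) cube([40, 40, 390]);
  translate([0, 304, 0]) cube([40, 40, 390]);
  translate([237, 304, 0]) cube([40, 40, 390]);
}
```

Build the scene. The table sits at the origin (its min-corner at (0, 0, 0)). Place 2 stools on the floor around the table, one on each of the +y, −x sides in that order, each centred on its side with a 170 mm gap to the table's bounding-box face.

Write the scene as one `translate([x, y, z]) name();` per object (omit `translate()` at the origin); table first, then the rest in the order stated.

table();
translate([487, 904, 0]) stool();
translate([-447, 195, 0]) stool();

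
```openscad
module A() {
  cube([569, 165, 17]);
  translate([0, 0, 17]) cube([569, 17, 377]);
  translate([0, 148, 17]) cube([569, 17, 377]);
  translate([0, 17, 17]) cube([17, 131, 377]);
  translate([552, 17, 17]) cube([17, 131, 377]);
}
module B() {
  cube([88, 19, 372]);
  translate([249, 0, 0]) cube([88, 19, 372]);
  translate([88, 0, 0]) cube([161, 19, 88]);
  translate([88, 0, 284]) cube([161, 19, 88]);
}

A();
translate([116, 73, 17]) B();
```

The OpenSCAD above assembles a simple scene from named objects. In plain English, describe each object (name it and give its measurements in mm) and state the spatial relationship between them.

A is an open storage box with external size 569×165×394 mm and wall thickness 17 mm (the base is also 17 mm thick). The base covers the whole footprint; the four walls stand on the base, with the y-facing walls full-width and the x-facing walls fitting between their inner faces.

B is a rectangular picture frame lying in the x–z plane (depth along y). The opening is 161 mm wide (x) by 196 mm tall (z), surrounded by a border 88 mm wide on all four sides. The frame is 19 mm deep and is made of two full-height vertical stiles with two horizontal rails fitted between them.

The picture frame sits inside the open box, centred.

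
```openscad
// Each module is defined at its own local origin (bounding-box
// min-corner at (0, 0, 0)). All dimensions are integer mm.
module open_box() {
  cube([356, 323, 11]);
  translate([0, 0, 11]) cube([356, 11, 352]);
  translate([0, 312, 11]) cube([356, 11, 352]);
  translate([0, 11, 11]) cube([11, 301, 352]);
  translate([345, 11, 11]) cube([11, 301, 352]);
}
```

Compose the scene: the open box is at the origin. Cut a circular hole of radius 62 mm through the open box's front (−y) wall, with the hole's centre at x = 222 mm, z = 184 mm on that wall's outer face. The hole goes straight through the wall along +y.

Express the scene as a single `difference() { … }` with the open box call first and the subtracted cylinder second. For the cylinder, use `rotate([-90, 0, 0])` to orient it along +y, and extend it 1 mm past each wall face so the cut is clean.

difference() {
  open_box();
  translate([222, -1, 184]) rotate([-90, 0, 0]) cylinder(h = 13, r = 62);
}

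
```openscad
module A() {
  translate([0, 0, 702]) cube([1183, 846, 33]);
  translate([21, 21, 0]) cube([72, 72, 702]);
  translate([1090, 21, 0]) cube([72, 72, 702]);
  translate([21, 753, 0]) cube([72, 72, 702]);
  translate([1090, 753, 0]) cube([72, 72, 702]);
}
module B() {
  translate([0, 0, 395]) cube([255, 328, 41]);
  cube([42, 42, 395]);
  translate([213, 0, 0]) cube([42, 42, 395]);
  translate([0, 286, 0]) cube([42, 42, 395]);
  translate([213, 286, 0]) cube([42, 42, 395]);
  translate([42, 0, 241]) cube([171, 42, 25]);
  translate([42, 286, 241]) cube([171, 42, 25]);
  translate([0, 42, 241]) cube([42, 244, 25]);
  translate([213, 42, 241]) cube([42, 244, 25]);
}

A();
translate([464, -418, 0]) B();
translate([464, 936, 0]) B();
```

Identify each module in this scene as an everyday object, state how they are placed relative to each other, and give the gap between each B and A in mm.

A is a table. B is a stool. Two stools sit around the table at the −y, +y sides. The gap between each stool and the table is 90 mm.

Each stool's nearest face is 90 mm from the table's bounding box.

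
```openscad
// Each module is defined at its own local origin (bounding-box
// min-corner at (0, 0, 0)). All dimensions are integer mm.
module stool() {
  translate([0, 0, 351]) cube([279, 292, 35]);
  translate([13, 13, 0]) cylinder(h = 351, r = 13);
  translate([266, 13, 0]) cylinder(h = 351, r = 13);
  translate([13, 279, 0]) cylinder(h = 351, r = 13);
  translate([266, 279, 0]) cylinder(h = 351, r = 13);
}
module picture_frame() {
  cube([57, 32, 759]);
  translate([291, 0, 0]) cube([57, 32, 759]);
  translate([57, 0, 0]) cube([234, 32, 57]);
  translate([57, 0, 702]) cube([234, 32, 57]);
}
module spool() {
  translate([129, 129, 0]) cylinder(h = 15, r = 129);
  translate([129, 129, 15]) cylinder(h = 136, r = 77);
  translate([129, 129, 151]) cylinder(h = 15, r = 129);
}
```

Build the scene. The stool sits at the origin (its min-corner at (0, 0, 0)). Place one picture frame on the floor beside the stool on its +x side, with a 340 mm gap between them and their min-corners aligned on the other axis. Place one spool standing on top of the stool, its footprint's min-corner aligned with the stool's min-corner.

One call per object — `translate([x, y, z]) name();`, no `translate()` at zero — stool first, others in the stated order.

stool();
translate([619, 0, 0]) picture_frame();
translate([0, 0, 386]) spool();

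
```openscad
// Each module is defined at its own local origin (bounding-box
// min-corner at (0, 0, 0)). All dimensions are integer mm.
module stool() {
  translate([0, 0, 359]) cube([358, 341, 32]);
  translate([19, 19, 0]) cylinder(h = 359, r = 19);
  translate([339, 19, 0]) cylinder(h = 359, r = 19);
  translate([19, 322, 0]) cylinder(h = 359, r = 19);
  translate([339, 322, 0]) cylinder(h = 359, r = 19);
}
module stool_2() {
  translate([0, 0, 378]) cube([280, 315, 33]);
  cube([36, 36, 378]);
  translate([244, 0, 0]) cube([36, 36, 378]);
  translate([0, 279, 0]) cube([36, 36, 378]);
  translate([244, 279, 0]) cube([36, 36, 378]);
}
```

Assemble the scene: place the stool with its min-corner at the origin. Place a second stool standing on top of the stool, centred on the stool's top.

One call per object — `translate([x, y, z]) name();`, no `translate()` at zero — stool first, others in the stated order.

stool();
translate([39, 13, 391]) stool_2();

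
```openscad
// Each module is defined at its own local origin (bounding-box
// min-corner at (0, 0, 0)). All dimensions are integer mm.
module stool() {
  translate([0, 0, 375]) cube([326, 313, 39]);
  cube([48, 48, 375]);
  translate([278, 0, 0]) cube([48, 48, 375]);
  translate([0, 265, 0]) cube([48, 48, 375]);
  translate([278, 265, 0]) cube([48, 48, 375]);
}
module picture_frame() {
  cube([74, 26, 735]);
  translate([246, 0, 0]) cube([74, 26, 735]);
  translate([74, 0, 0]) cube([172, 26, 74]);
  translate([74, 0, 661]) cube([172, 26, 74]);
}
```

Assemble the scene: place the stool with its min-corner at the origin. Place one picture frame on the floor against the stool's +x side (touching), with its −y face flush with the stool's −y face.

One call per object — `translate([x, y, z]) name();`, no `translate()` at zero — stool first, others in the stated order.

stool();
translate([326, 0, 0]) picture_frame();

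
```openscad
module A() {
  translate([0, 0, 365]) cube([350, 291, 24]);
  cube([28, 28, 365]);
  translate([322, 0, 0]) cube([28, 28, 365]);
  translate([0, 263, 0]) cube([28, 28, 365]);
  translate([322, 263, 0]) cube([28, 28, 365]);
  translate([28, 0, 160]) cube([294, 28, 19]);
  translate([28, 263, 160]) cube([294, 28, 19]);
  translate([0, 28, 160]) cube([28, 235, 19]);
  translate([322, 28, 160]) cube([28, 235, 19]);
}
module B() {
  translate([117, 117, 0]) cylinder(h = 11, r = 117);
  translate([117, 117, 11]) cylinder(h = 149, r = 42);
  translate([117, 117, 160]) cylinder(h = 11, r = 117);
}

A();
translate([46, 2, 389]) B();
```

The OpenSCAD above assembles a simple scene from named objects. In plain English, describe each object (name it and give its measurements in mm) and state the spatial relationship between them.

A is a four-legged stool. The seat is 350×291 mm, 24 mm thick, top at z = 389 mm. It stands on four square legs, each 28×28 mm in cross-section, from z = 0 to the seat underside, each flush with a corner of the seat. Four stretchers, 28 mm wide and 19 mm tall, connect adjacent legs with their undersides at z = 160 mm, each running between the inner faces of the legs it joins and aligned with the legs' outer faces on the other axis.

B is a spool: two coaxial disc flanges of radius 117 mm and thickness 11 mm, joined by a core cylinder of radius 42 mm and height 149 mm. The lower flange rests on z = 0 and the three cylinders share a vertical axis.

The spool is on top of the stool.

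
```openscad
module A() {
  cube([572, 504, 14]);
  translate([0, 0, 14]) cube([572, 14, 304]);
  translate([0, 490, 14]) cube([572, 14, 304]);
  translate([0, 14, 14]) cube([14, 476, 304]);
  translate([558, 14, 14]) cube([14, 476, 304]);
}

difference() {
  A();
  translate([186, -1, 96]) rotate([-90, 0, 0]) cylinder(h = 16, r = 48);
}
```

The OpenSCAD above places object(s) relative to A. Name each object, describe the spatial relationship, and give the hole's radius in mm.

The subtracted cylinder has r = 48 mm.

A is an open box. The open box has a circular hole through its front wall. The hole's radius is 48 mm.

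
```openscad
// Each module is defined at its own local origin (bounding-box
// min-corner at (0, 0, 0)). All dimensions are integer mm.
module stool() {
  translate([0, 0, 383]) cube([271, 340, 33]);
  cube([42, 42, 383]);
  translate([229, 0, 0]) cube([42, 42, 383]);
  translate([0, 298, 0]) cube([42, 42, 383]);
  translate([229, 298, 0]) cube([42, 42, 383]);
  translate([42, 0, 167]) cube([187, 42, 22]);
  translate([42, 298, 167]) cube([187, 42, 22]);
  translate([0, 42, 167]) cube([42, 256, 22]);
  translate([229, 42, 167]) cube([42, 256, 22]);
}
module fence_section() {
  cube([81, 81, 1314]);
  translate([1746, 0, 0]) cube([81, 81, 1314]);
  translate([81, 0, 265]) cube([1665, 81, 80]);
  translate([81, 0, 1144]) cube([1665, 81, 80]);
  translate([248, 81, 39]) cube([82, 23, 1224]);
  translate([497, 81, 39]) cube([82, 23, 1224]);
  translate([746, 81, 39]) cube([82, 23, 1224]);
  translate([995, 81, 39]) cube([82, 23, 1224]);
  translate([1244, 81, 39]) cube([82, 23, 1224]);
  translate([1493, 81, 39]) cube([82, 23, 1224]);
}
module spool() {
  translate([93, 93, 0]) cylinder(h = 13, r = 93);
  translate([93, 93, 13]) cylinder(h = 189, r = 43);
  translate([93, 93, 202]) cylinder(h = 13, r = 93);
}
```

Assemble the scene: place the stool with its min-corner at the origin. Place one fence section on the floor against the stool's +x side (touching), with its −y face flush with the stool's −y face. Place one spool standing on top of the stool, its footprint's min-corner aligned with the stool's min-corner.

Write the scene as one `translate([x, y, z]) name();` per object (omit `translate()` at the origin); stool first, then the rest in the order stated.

stool();
translate([271, 0, 0]) fence_section();
translate([0, 0, 416]) spool();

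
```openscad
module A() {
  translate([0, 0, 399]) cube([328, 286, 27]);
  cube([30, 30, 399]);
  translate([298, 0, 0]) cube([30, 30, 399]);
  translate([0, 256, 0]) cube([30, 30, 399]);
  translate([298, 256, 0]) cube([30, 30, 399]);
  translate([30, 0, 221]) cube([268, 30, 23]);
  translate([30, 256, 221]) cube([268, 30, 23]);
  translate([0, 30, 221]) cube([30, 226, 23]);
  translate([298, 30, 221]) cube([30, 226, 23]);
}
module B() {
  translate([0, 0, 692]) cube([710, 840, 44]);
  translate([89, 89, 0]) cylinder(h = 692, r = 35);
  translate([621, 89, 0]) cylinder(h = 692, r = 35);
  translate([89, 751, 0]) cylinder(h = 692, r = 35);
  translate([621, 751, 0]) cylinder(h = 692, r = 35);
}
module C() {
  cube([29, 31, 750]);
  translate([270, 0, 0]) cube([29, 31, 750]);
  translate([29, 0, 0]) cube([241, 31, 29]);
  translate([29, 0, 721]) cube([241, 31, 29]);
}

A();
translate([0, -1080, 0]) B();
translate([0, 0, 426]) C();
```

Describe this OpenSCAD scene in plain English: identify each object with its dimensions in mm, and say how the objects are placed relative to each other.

A is a four-legged stool. The seat is 328×286 mm, 27 mm thick, top at z = 426 mm. It stands on four square legs, each 30×30 mm in cross-section, from z = 0 to the seat underside, each flush with a corner of the seat. Four stretchers, 30 mm wide and 23 mm tall, connect adjacent legs with their undersides at z = 221 mm, each running between the inner faces of the legs it joins and aligned with the legs' outer faces on the other axis.

B is a rectangular dining table. The top is 710×840×44 mm with its upper surface at z = 736 mm. It stands on four round legs of 70 mm diameter, each leg's bounding box inset 54 mm from the nearest pair of top edges, running from the floor to the underside of the top.

C is a picture frame with a 241×692 mm rectangular opening (x by z) and a uniform 29 mm border on every side. Frame depth is 31 mm along y. It is built from two vertical stiles running the full outside height and two horizontal rails spanning the gap between the stiles.

The table is on the floor beside the stool on its −y side. The picture frame is on top of the stool.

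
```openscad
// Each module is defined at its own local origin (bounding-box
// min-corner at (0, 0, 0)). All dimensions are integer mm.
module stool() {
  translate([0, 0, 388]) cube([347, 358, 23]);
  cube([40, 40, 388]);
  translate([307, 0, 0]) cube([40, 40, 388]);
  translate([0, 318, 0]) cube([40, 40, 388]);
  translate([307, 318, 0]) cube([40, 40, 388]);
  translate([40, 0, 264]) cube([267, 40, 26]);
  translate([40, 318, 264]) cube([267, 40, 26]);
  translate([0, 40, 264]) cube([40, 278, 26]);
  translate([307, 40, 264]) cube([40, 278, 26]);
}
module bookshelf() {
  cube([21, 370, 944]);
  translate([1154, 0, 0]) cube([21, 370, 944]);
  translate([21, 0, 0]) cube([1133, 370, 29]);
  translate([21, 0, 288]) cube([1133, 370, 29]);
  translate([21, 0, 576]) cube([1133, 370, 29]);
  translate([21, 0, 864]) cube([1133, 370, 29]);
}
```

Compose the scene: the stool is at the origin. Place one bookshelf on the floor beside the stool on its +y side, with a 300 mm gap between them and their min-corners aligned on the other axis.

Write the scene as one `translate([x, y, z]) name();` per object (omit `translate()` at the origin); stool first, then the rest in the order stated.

stool();
translate([0, 658, 0]) bookshelf();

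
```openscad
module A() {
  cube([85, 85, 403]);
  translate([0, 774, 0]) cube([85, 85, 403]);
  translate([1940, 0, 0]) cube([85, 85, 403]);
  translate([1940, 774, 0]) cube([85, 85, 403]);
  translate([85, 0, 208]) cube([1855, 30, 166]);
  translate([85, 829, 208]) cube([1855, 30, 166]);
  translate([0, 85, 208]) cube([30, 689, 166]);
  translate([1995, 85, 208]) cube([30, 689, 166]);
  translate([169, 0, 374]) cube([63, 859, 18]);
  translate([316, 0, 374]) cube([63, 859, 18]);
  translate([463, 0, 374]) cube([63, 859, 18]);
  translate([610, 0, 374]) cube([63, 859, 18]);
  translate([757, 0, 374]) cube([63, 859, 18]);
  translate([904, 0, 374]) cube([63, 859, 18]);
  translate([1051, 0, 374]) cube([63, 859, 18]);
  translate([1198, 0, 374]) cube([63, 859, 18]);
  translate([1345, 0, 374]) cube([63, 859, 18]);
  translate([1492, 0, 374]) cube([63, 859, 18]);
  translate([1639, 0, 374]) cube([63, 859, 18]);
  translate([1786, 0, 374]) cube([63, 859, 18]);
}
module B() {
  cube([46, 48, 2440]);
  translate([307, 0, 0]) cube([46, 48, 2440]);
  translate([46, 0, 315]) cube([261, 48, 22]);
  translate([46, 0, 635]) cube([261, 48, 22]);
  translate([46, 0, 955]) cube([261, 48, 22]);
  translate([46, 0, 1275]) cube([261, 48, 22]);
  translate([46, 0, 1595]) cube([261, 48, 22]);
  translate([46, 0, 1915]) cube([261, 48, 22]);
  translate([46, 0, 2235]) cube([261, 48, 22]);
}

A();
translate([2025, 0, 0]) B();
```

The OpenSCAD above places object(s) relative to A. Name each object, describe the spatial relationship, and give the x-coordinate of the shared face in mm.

The bed frame's +x face and the ladder's −x face are both at x = 2025 mm.

A is a bed frame. B is a ladder. The ladder is against the bed frame's +x side, with their −y faces flush. The x-coordinate of the shared face is 2025 mm.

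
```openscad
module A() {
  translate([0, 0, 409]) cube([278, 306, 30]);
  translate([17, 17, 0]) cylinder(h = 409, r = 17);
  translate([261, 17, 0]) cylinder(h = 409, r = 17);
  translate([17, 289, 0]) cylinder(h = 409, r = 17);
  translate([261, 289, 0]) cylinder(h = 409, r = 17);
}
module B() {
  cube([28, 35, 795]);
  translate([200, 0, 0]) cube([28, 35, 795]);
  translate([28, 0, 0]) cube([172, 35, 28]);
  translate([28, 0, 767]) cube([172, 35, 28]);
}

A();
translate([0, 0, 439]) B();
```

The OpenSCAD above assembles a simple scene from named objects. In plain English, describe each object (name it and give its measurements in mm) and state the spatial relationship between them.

A is a simple wooden stool: a rectangular seat 278 mm (x) by 306 mm (y), 30 mm thick, top face at z = 439 mm, on four round legs, each 34 mm in diameter. The legs rest on z = 0, each leg's axis is inset half a diameter from the nearest pair of seat edges (so the leg's bounding box is flush with the corner).

B is a rectangular picture frame lying in the x–z plane (depth along y). The opening is 172 mm wide (x) by 739 mm tall (z), surrounded by a border 28 mm wide on all four sides. The frame is 35 mm deep and is made of two full-height vertical stiles with two horizontal rails fitted between them.

The picture frame is on top of the stool.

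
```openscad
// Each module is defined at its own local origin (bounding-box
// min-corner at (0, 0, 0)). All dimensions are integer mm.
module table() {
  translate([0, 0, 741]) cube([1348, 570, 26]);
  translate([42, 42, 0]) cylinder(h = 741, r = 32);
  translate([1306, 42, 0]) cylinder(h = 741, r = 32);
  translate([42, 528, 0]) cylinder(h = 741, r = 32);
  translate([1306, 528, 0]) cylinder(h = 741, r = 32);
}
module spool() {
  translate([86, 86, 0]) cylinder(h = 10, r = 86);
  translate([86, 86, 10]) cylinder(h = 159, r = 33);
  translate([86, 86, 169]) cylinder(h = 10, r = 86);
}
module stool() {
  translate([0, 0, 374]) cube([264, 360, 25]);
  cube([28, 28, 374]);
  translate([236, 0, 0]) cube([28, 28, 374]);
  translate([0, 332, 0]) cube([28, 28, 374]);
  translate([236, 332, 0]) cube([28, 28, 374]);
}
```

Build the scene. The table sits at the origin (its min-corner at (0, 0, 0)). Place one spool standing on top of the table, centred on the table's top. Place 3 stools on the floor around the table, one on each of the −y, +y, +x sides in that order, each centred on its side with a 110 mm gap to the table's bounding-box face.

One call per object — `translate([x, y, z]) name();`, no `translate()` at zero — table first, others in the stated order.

table();
translate([588, 199, 767]) spool();
translate([542, -470, 0]) stool();
translate([542, 680, 0]) stool();
translate([1458, 105, 0]) stool();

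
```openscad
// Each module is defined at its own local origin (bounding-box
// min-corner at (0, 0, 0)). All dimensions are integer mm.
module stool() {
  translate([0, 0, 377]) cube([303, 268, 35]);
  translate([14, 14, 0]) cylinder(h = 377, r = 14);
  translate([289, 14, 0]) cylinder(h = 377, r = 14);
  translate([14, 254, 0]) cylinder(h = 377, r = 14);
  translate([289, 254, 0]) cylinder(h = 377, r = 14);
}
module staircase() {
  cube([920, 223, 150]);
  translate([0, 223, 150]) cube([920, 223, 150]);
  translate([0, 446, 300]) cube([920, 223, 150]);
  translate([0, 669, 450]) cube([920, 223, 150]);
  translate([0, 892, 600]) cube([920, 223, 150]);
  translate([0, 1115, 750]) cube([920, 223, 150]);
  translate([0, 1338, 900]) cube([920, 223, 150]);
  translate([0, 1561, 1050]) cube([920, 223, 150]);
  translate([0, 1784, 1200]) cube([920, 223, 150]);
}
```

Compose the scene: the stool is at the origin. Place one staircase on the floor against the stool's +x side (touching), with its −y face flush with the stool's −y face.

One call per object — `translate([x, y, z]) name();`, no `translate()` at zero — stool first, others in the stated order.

stool();
translate([303, 0, 0]) staircase();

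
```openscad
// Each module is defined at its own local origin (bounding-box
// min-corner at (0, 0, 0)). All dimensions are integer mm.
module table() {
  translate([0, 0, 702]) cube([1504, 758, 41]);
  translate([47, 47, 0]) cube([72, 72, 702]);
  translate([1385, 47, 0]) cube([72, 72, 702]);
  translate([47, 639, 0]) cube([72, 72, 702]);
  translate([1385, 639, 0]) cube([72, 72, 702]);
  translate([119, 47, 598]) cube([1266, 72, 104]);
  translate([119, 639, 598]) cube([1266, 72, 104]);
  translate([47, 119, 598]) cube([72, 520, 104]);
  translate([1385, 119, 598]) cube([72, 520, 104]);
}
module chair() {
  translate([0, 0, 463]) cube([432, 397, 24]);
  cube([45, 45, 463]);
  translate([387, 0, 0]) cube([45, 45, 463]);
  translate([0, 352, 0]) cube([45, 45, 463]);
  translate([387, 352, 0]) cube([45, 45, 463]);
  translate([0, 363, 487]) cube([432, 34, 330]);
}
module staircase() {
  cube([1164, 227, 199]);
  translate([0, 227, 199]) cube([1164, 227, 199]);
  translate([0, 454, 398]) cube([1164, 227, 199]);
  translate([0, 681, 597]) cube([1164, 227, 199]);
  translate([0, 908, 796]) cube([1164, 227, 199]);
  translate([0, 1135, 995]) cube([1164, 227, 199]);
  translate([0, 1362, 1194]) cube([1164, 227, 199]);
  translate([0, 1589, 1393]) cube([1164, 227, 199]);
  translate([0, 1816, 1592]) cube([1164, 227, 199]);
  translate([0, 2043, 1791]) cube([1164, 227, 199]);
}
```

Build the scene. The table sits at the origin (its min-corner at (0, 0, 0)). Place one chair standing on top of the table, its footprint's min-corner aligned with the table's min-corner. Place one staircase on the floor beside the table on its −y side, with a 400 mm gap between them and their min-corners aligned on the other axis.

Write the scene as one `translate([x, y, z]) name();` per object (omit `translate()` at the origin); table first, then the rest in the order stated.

table();
translate([0, 0, 743]) chair();
translate([0, -2670, 0]) staircase();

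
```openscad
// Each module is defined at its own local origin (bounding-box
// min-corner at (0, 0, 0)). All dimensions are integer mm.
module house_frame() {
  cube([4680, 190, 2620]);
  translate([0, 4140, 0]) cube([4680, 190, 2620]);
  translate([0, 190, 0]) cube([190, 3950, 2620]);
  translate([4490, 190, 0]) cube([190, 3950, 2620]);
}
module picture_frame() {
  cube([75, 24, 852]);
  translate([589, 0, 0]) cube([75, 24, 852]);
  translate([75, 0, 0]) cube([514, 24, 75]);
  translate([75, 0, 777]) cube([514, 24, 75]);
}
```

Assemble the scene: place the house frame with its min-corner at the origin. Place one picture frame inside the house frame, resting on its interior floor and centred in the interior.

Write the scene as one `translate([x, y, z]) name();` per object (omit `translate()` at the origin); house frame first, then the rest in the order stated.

house_frame();
translate([2008, 2153, 0]) picture_frame();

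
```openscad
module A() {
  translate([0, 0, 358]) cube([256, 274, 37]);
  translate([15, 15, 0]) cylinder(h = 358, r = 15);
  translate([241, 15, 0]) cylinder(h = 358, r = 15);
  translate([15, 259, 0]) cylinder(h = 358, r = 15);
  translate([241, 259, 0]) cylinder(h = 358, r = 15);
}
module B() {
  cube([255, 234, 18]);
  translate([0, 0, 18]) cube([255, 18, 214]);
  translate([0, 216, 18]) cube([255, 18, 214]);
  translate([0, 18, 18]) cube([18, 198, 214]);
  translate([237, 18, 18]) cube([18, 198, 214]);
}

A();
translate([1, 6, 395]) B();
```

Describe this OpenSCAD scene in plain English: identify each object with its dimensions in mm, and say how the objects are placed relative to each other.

A is a simple wooden stool: a rectangular seat 256 mm (x) by 274 mm (y), 37 mm thick, top face at z = 395 mm, on four round legs, each 30 mm in diameter. The legs rest on z = 0, each leg's axis is inset half a diameter from the nearest pair of seat edges (so the leg's bounding box is flush with the corner).

B is an open storage box with external size 255×234×232 mm and wall thickness 18 mm (the base is also 18 mm thick). The base covers the whole footprint; the four walls stand on the base, with the y-facing walls full-width and the x-facing walls fitting between their inner faces.

The open box is on top of the stool.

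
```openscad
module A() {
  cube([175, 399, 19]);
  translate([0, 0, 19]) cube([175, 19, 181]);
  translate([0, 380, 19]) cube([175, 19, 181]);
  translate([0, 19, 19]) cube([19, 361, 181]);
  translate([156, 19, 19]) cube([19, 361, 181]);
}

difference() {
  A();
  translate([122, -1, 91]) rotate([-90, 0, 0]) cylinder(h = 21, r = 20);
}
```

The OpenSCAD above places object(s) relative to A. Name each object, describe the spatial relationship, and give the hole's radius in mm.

The subtracted cylinder has r = 20 mm.

A is an open box. The open box has a circular hole through its front wall. The hole's radius is 20 mm.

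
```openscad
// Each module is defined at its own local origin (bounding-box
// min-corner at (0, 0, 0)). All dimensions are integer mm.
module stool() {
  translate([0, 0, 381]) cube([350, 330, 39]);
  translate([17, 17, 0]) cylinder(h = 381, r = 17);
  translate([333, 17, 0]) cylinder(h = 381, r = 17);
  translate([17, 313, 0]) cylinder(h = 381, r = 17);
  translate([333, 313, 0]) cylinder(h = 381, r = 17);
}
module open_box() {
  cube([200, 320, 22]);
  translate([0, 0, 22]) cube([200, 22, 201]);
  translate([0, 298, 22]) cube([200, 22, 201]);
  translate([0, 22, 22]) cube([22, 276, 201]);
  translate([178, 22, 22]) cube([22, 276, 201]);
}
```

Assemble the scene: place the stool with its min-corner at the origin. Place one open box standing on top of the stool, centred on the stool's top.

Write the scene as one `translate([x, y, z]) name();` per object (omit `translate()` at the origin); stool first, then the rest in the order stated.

stool();
translate([75, 5, 420]) open_box();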